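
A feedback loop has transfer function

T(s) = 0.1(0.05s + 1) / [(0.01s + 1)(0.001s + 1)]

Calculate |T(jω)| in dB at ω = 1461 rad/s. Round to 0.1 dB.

-11.0 dB

At ω = 1461 rad/s:
zero (1 + j1461·0.05) = 1 + j73.05 → |·| ≈ 73.057, ∠ ≈ 89.22°
pole (1 + j1461·0.01) = 1 + j14.61 → |·| ≈ 14.644, ∠ ≈ 86.08°
pole (1 + j1461·0.001) = 1 + j1.461 → |·| ≈ 1.7705, ∠ ≈ 55.61°
|T| = 0.1 · 73.057 / (14.644 · 1.7705) ≈ 0.28178
Gain = 20 log₁₀(0.28178) ≈ -11.00 dB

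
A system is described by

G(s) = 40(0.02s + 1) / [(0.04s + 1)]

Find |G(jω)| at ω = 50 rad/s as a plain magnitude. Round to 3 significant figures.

25.3

At ω = 50 rad/s:
zero (1 + j50·0.02) = 1 + j1 → |·| ≈ 1.4142, ∠ ≈ 45.00°
pole (1 + j50·0.04) = 1 + j2 → |·| ≈ 2.2361, ∠ ≈ 63.43°
|G| = 40 · 1.4142 / (2.2361) ≈ 25.298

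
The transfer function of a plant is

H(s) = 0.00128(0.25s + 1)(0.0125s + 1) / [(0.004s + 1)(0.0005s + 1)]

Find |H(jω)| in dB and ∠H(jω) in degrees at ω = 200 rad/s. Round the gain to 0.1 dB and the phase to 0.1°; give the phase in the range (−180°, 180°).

At ω = 200 rad/s:
zero (1 + j200·0.25) = 1 + j50 → |·| ≈ 50.01, ∠ ≈ 88.85°
zero (1 + j200·0.0125) = 1 + j2.5 → |·| ≈ 2.6926, ∠ ≈ 68.20°
pole (1 + j200·0.004) = 1 + j0.8 → |·| ≈ 1.2806, ∠ ≈ 38.66°
pole (1 + j200·0.0005) = 1 + j0.1 → |·| ≈ 1.005, ∠ ≈ 5.71°
|H| = 0.00128 · 50.01 · 2.6926 / (1.2806 · 1.005) ≈ 0.13392
Gain = 20 log₁₀(0.13392) ≈ -17.46 dB
∠H = (88.85° + 68.20°) − (38.66° + 5.71°) = 112.68°

-17.5 dB, 112.7°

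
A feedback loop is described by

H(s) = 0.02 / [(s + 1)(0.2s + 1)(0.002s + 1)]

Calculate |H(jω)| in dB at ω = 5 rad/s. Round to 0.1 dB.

At ω = 5 rad/s:
pole (1 + j5·1) = 1 + j5 → |·| ≈ 5.099, ∠ ≈ 78.69°
pole (1 + j5·0.2) = 1 + j1 → |·| ≈ 1.4142, ∠ ≈ 45.00°
pole (1 + j5·0.002) = 1 + j0.01 → |·| ≈ 1, ∠ ≈ 0.57°
|H| = 0.02 · 1 / (5.099 · 1.4142 · 1) ≈ 0.0027735
Gain = 20 log₁₀(0.0027735) ≈ -51.14 dB

-51.1 dB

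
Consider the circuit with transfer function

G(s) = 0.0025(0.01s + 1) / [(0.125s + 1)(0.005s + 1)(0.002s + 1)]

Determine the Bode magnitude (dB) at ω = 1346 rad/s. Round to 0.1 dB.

At ω = 1346 rad/s:
zero (1 + j1346·0.01) = 1 + j13.46 → |·| ≈ 13.497, ∠ ≈ 85.75°
pole (1 + j1346·0.125) = 1 + j168.25 → |·| ≈ 168.25, ∠ ≈ 89.66°
pole (1 + j1346·0.005) = 1 + j6.73 → |·| ≈ 6.8039, ∠ ≈ 81.55°
pole (1 + j1346·0.002) = 1 + j2.692 → |·| ≈ 2.8717, ∠ ≈ 69.62°
|G| = 0.0025 · 13.497 / (168.25 · 6.8039 · 2.8717) ≈ 1.0264e-05
Gain = 20 log₁₀(1.0264e-05) ≈ -99.77 dB

-99.8 dB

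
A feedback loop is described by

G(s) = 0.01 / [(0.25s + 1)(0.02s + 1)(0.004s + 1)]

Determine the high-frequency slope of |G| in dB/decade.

-60 dB/decade

Each pole contributes −20 dB/decade at high frequency; each zero contributes +20 dB/decade.
Net: 0 zero(s) − 3 pole(s) → -60 dB/decade.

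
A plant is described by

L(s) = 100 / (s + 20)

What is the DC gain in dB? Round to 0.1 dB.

L(0) = 100 / (20) = 5
20 log₁₀(5) ≈ 13.98 dB

14.0 dB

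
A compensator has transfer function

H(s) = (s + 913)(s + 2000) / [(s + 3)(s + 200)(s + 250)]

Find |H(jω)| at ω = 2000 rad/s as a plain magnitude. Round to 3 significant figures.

0.000767

At s = jω = j2000:
zero (s+913): 913 + j2000 → |·| = √(913²+2000²) = √4833569 ≈ 2198.5, ∠ = arctan(2000/913) ≈ 65.46°
zero (s+2000): 2000 + j2000 → |·| = √(2000²+2000²) = √8000000 ≈ 2828.4, ∠ = arctan(2000/2000) ≈ 45.00°
pole (s+3): 3 + j2000 → |·| = √(3²+2000²) = √4000009 ≈ 2000, ∠ = arctan(2000/3) ≈ 89.91°
pole (s+200): 200 + j2000 → |·| = √(200²+2000²) = √4040000 ≈ 2010, ∠ = arctan(2000/200) ≈ 84.29°
pole (s+250): 250 + j2000 → |·| = √(250²+2000²) = √4062500 ≈ 2015.6, ∠ = arctan(2000/250) ≈ 82.87°
|H| = 1 · 6.2182e+06 / 8.1027e+09 ≈ 0.00076742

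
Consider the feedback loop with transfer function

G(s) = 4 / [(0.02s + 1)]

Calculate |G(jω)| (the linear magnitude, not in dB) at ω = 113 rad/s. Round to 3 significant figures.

At ω = 113 rad/s:
pole (1 + j113·0.02) = 1 + j2.26 → |·| ≈ 2.4714, ∠ ≈ 66.13°
|G| = 4 · 1 / (2.4714) ≈ 1.6185

1.62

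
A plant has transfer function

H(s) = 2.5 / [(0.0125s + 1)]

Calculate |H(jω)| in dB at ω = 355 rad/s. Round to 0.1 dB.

-5.2 dB

At ω = 355 rad/s:
pole (1 + j355·0.0125) = 1 + j4.4375 → |·| ≈ 4.5488, ∠ ≈ 77.30°
|H| = 2.5 · 1 / (4.5488) ≈ 0.5496
Gain = 20 log₁₀(0.5496) ≈ -5.20 dB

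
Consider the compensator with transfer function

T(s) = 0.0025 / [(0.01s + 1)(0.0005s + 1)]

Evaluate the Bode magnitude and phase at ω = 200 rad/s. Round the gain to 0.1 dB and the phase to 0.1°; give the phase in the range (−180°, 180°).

At ω = 200 rad/s:
pole (1 + j200·0.01) = 1 + j2 → |·| ≈ 2.2361, ∠ ≈ 63.43°
pole (1 + j200·0.0005) = 1 + j0.1 → |·| ≈ 1.005, ∠ ≈ 5.71°
|T| = 0.0025 · 1 / (2.2361 · 1.005) ≈ 0.0011125
Gain = 20 log₁₀(0.0011125) ≈ -59.07 dB
∠T = (0°) − (63.43° + 5.71°) = -69.14°

-59.1 dB, -69.1°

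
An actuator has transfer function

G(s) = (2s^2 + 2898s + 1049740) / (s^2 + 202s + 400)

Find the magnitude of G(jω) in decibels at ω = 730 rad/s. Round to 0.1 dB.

11.7 dB

Substitute s = j730:
Numerator: 2(j730)^2 + 2898(j730) + 1049740 = -16060 + j2115540
Denominator: (j730)^2 + 202(j730) + 400 = -532500 + j147460
|N| = √(16060² + 2115540²) ≈ 2.1156e+06, ∠N ≈ 90.43°
|D| = √(532500² + 147460²) ≈ 5.5254e+05, ∠D ≈ 164.52°
|G| = 2.1156e+06 / 5.5254e+05 ≈ 3.8289
Gain = 20 log₁₀(3.8289) ≈ 11.66 dB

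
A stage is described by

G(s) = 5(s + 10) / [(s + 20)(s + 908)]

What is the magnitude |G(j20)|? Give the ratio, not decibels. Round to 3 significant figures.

At s = jω = j20:
zero (s+10): 10 + j20 → |·| = √(10²+20²) = √500 ≈ 22.361, ∠ = arctan(20/10) ≈ 63.43°
pole (s+20): 20 + j20 → |·| = √(20²+20²) = √800 ≈ 28.284, ∠ = arctan(20/20) ≈ 45.00°
pole (s+908): 908 + j20 → |·| = √(908²+20²) = √824864 ≈ 908.22, ∠ = arctan(20/908) ≈ 1.26°
|G| = 5 · 22.361 / 25688 ≈ 0.0043524

0.00435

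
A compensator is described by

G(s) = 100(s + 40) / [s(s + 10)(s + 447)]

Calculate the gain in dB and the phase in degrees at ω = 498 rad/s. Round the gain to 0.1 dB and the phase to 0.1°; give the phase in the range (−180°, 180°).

-70.4 dB, -141.5°

At s = jω = j498:
zero (s+40): 40 + j498 → |·| = √(40²+498²) = √249604 ≈ 499.6, ∠ = arctan(498/40) ≈ 85.41°
pole (s+10): 10 + j498 → |·| = √(10²+498²) = √248104 ≈ 498.1, ∠ = arctan(498/10) ≈ 88.85°
pole (s+447): 447 + j498 → |·| = √(447²+498²) = √447813 ≈ 669.19, ∠ = arctan(498/447) ≈ 48.09°
pole at origin: |s| = 498, ∠ = 90.00° (in denominator)
|G| = 100 · 499.6 / 1.66e+08 ≈ 0.00030096
Gain = 20 log₁₀(0.00030096) ≈ -70.43 dB
∠G = 85.41° − 226.94° = -141.53°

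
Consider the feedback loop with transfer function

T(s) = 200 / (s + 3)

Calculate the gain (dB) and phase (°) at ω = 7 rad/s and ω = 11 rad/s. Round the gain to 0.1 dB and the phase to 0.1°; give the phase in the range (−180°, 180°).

At s = jω = j7:
pole (s+3): 3 + j7 → |·| = √(3²+7²) = √58 ≈ 7.6158, ∠ = arctan(7/3) ≈ 66.80°
|T| = 200 / 7.6158 ≈ 26.261
Gain = 20 log₁₀(26.261) ≈ 28.39 dB
∠T = 0.00° − 66.80° = -66.80°

At s = jω = j11:
pole (s+3): 3 + j11 → |·| = √(3²+11²) = √130 ≈ 11.402, ∠ = arctan(11/3) ≈ 74.74°
|T| = 200 / 11.402 ≈ 17.541
Gain = 20 log₁₀(17.541) ≈ 24.88 dB
∠T = 0.00° − 74.74° = -74.74°

ω = 7: 28.4 dB, -66.8°; ω = 11: 24.9 dB, -74.7°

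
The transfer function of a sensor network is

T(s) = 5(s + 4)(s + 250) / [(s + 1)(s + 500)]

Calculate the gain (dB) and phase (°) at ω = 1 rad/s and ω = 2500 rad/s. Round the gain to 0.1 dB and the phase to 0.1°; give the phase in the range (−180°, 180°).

At s = jω = j1:
zero (s+4): 4 + j1 → |·| = √(4²+1²) = √17 ≈ 4.1231, ∠ = arctan(1/4) ≈ 14.04°
zero (s+250): 250 + j1 → |·| = √(250²+1²) = √62501 ≈ 250, ∠ = arctan(1/250) ≈ 0.23°
pole (s+1): 1 + j1 → |·| = √(1²+1²) = √2 ≈ 1.4142, ∠ = arctan(1/1) ≈ 45.00°
pole (s+500): 500 + j1 → |·| = √(500²+1²) = √250001 ≈ 500, ∠ = arctan(1/500) ≈ 0.11°
|T| = 5 · 1030.8 / 707.1 ≈ 7.2889
Gain = 20 log₁₀(7.2889) ≈ 17.25 dB
∠T = 14.27° − 45.11° = -30.84°

At s = jω = j2500:
zero (s+4): 4 + j2500 → |·| = √(4²+2500²) = √6250016 ≈ 2500, ∠ = arctan(2500/4) ≈ 89.91°
zero (s+250): 250 + j2500 → |·| = √(250²+2500²) = √6312500 ≈ 2512.5, ∠ = arctan(2500/250) ≈ 84.29°
pole (s+1): 1 + j2500 → |·| = √(1²+2500²) = √6250001 ≈ 2500, ∠ = arctan(2500/1) ≈ 89.98°
pole (s+500): 500 + j2500 → |·| = √(500²+2500²) = √6500000 ≈ 2549.5, ∠ = arctan(2500/500) ≈ 78.69°
|T| = 5 · 6.2812e+06 / 6.3738e+06 ≈ 4.9274
Gain = 20 log₁₀(4.9274) ≈ 13.85 dB
∠T = 174.20° − 168.67° = 5.53°

ω = 1: 17.3 dB, -30.8°; ω = 2500: 13.9 dB, 5.5°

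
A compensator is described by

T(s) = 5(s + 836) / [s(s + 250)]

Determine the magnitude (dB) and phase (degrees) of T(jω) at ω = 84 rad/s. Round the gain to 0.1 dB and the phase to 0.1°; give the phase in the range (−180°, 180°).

At s = jω = j84:
zero (s+836): 836 + j84 → |·| = √(836²+84²) = √705952 ≈ 840.21, ∠ = arctan(84/836) ≈ 5.74°
pole (s+250): 250 + j84 → |·| = √(250²+84²) = √69556 ≈ 263.73, ∠ = arctan(84/250) ≈ 18.57°
pole at origin: |s| = 84, ∠ = 90.00° (in denominator)
|T| = 5 · 840.21 / 22153 ≈ 0.18964
Gain = 20 log₁₀(0.18964) ≈ -14.44 dB
∠T = 5.74° − 108.57° = -102.83°

-14.4 dB, -102.8°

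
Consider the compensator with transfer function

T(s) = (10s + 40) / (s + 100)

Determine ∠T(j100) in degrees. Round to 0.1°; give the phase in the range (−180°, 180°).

42.7°

Substitute s = j100:
Numerator: 10(j100) + 40 = 40 + j1000
Denominator: (j100) + 100 = 100 + j100
|N| = √(40² + 1000²) ≈ 1000.8, ∠N ≈ 87.71°
|D| = √(100² + 100²) ≈ 141.42, ∠D ≈ 45.00°
∠T = 87.71° − 45.00° = 42.71°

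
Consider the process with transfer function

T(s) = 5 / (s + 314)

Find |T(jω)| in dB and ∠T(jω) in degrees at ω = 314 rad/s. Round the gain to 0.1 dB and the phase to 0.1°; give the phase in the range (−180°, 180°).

-39.0 dB, -45.0°

Substitute s = j314:
Numerator: 5 = 5 + j0
Denominator: (j314) + 314 = 314 + j314
|N| = √(5² + 0²) ≈ 5, ∠N ≈ 0.00°
|D| = √(314² + 314²) ≈ 444.06, ∠D ≈ 45.00°
|T| = 5 / 444.06 ≈ 0.01126
Gain = 20 log₁₀(0.01126) ≈ -38.97 dB
∠T = 0.00° − 45.00° = -45.00°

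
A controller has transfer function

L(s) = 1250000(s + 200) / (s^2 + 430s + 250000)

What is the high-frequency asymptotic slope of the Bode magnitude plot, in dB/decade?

Each pole contributes −20 dB/decade at high frequency; each zero contributes +20 dB/decade.
Net: 1 zero(s) − 2 pole(s) → -20 dB/decade.

-20 dB/decade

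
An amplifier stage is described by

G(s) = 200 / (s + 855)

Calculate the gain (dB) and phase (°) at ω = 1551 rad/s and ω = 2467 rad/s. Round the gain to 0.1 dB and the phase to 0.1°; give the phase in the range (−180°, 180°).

ω = 1551: -18.9 dB, -61.1°; ω = 2467: -22.3 dB, -70.9°

Substitute s = j1551:
Numerator: 200 = 200 + j0
Denominator: (j1551) + 855 = 855 + j1551
|N| = √(200² + 0²) ≈ 200, ∠N ≈ 0.00°
|D| = √(855² + 1551²) ≈ 1771.1, ∠D ≈ 61.13°
|G| = 200 / 1771.1 ≈ 0.11292
Gain = 20 log₁₀(0.11292) ≈ -18.94 dB
∠G = 0.00° − 61.13° = -61.13°

Substitute s = j2467:
Numerator: 200 = 200 + j0
Denominator: (j2467) + 855 = 855 + j2467
|N| = √(200² + 0²) ≈ 200, ∠N ≈ 0.00°
|D| = √(855² + 2467²) ≈ 2611, ∠D ≈ 70.88°
|G| = 200 / 2611 ≈ 0.076599
Gain = 20 log₁₀(0.076599) ≈ -22.32 dB
∠G = 0.00° − 70.88° = -70.88°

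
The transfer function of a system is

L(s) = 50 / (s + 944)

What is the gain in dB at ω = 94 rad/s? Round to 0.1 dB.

-25.6 dB

Substitute s = j94:
Numerator: 50 = 50 + j0
Denominator: (j94) + 944 = 944 + j94
|N| = √(50² + 0²) ≈ 50, ∠N ≈ 0.00°
|D| = √(944² + 94²) ≈ 948.67, ∠D ≈ 5.69°
|L| = 50 / 948.67 ≈ 0.052705
Gain = 20 log₁₀(0.052705) ≈ -25.56 dB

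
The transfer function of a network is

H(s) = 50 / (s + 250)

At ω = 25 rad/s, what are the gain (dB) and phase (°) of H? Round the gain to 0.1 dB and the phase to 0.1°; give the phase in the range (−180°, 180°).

At s = jω = j25:
pole (s+250): 250 + j25 → |·| = √(250²+25²) = √63125 ≈ 251.25, ∠ = arctan(25/250) ≈ 5.71°
|H| = 50 / 251.25 ≈ 0.199
Gain = 20 log₁₀(0.199) ≈ -14.02 dB
∠H = 0.00° − 5.71° = -5.71°

-14.0 dB, -5.7°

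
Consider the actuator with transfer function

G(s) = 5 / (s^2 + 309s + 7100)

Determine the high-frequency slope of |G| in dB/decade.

-40 dB/decade

Each pole contributes −20 dB/decade at high frequency; each zero contributes +20 dB/decade.
Net: 0 zero(s) − 2 pole(s) → -40 dB/decade.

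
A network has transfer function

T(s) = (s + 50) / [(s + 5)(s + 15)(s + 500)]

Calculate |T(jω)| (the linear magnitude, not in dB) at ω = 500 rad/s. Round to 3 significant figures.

At s = jω = j500:
zero (s+50): 50 + j500 → |·| = √(50²+500²) = √252500 ≈ 502.49, ∠ = arctan(500/50) ≈ 84.29°
pole (s+5): 5 + j500 → |·| = √(5²+500²) = √250025 ≈ 500.02, ∠ = arctan(500/5) ≈ 89.43°
pole (s+15): 15 + j500 → |·| = √(15²+500²) = √250225 ≈ 500.22, ∠ = arctan(500/15) ≈ 88.28°
pole (s+500): 500 + j500 → |·| = √(500²+500²) = √500000 ≈ 707.11, ∠ = arctan(500/500) ≈ 45.00°
|T| = 1 · 502.49 / 1.7686e+08 ≈ 2.8412e-06

2.84e-06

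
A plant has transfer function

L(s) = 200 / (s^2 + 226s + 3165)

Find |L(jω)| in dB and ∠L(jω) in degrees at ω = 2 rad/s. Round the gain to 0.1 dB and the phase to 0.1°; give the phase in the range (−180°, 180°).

-24.1 dB, -8.1°

Substitute s = j2:
Numerator: 200 = 200 + j0
Denominator: (j2)^2 + 226(j2) + 3165 = 3161 + j452
|N| = √(200² + 0²) ≈ 200, ∠N ≈ 0.00°
|D| = √(3161² + 452²) ≈ 3193.2, ∠D ≈ 8.14°
|L| = 200 / 3193.2 ≈ 0.062633
Gain = 20 log₁₀(0.062633) ≈ -24.06 dB
∠L = 0.00° − 8.14° = -8.14°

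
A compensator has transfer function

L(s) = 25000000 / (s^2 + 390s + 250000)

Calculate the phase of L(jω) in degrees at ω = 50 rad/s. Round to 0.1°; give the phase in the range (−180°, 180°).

At s = jω = j50:
quadratic: (j50)² + 390·j50 + 250000 = 247500 + j19500 → |·| ≈ 2.4827e+05, ∠ ≈ 4.50°
∠L = 0.00° − 4.50° = -4.50°

-4.5°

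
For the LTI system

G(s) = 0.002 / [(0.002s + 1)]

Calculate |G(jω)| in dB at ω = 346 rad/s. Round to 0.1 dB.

At ω = 346 rad/s:
pole (1 + j346·0.002) = 1 + j0.692 → |·| ≈ 1.2161, ∠ ≈ 34.68°
|G| = 0.002 · 1 / (1.2161) ≈ 0.0016446
Gain = 20 log₁₀(0.0016446) ≈ -55.68 dB

-55.7 dB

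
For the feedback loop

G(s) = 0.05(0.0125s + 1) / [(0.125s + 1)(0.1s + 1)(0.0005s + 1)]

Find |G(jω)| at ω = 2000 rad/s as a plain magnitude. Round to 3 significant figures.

1.77e-05

At ω = 2000 rad/s:
zero (1 + j2000·0.0125) = 1 + j25 → |·| ≈ 25.02, ∠ ≈ 87.71°
pole (1 + j2000·0.125) = 1 + j250 → |·| ≈ 250, ∠ ≈ 89.77°
pole (1 + j2000·0.1) = 1 + j200 → |·| ≈ 200, ∠ ≈ 89.71°
pole (1 + j2000·0.0005) = 1 + j1 → |·| ≈ 1.4142, ∠ ≈ 45.00°
|G| = 0.05 · 25.02 / (250 · 200 · 1.4142) ≈ 1.7692e-05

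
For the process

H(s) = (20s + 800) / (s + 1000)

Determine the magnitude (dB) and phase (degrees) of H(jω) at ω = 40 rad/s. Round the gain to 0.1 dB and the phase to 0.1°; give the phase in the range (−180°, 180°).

Substitute s = j40:
Numerator: 20(j40) + 800 = 800 + j800
Denominator: (j40) + 1000 = 1000 + j40
|N| = √(800² + 800²) ≈ 1131.4, ∠N ≈ 45.00°
|D| = √(1000² + 40²) ≈ 1000.8, ∠D ≈ 2.29°
|H| = 1131.4 / 1000.8 ≈ 1.1305
Gain = 20 log₁₀(1.1305) ≈ 1.07 dB
∠H = 45.00° − 2.29° = 42.71°

1.1 dB, 42.7°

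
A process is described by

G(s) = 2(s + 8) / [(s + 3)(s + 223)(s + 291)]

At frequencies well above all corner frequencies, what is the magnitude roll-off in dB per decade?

Each pole contributes −20 dB/decade at high frequency; each zero contributes +20 dB/decade.
Net: 1 zero(s) − 3 pole(s) → -40 dB/decade.

-40 dB/decade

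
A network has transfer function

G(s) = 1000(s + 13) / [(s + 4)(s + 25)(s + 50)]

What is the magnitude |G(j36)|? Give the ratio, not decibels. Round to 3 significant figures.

0.391

At s = jω = j36:
zero (s+13): 13 + j36 → |·| = √(13²+36²) = √1465 ≈ 38.275, ∠ = arctan(36/13) ≈ 70.14°
pole (s+4): 4 + j36 → |·| = √(4²+36²) = √1312 ≈ 36.222, ∠ = arctan(36/4) ≈ 83.66°
pole (s+25): 25 + j36 → |·| = √(25²+36²) = √1921 ≈ 43.829, ∠ = arctan(36/25) ≈ 55.22°
pole (s+50): 50 + j36 → |·| = √(50²+36²) = √3796 ≈ 61.612, ∠ = arctan(36/50) ≈ 35.75°
|G| = 1000 · 38.275 / 97814 ≈ 0.3913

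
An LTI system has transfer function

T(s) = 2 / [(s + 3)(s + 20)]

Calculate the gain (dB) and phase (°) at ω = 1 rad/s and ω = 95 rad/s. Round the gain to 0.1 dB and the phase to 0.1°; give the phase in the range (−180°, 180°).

At s = jω = j1:
pole (s+3): 3 + j1 → |·| = √(3²+1²) = √10 ≈ 3.1623, ∠ = arctan(1/3) ≈ 18.43°
pole (s+20): 20 + j1 → |·| = √(20²+1²) = √401 ≈ 20.025, ∠ = arctan(1/20) ≈ 2.86°
|T| = 2 / 63.325 ≈ 0.031583
Gain = 20 log₁₀(0.031583) ≈ -30.01 dB
∠T = 0.00° − 21.29° = -21.29°

At s = jω = j95:
pole (s+3): 3 + j95 → |·| = √(3²+95²) = √9034 ≈ 95.047, ∠ = arctan(95/3) ≈ 88.19°
pole (s+20): 20 + j95 → |·| = √(20²+95²) = √9425 ≈ 97.082, ∠ = arctan(95/20) ≈ 78.11°
|T| = 2 / 9227.4 ≈ 0.00021675
Gain = 20 log₁₀(0.00021675) ≈ -73.28 dB
∠T = 0.00° − 166.30° = -166.30°

ω = 1: -30.0 dB, -21.3°; ω = 95: -73.3 dB, -166.3°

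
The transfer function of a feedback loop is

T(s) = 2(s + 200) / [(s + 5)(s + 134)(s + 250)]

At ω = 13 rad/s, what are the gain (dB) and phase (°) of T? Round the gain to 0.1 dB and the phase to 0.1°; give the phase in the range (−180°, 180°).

-61.4 dB, -73.8°

At s = jω = j13:
zero (s+200): 200 + j13 → |·| = √(200²+13²) = √40169 ≈ 200.42, ∠ = arctan(13/200) ≈ 3.72°
pole (s+5): 5 + j13 → |·| = √(5²+13²) = √194 ≈ 13.928, ∠ = arctan(13/5) ≈ 68.96°
pole (s+134): 134 + j13 → |·| = √(134²+13²) = √18125 ≈ 134.63, ∠ = arctan(13/134) ≈ 5.54°
pole (s+250): 250 + j13 → |·| = √(250²+13²) = √62669 ≈ 250.34, ∠ = arctan(13/250) ≈ 2.98°
|T| = 2 · 200.42 / 4.6942e+05 ≈ 0.0008539
Gain = 20 log₁₀(0.0008539) ≈ -61.37 dB
∠T = 3.72° − 77.48° = -73.76°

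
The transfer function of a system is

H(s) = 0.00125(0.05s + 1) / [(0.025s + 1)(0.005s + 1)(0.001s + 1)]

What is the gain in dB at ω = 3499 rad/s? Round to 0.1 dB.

-88.1 dB

At ω = 3499 rad/s:
zero (1 + j3499·0.05) = 1 + j174.95 → |·| ≈ 174.95, ∠ ≈ 89.67°
pole (1 + j3499·0.025) = 1 + j87.475 → |·| ≈ 87.481, ∠ ≈ 89.35°
pole (1 + j3499·0.005) = 1 + j17.495 → |·| ≈ 17.524, ∠ ≈ 86.73°
pole (1 + j3499·0.001) = 1 + j3.499 → |·| ≈ 3.6391, ∠ ≈ 74.05°
|H| = 0.00125 · 174.95 / (87.481 · 17.524 · 3.6391) ≈ 3.92e-05
Gain = 20 log₁₀(3.92e-05) ≈ -88.13 dB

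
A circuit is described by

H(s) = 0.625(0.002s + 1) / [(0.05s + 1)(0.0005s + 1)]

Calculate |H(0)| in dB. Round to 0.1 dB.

H(0) = 0.625 · 1 / 1 = 0.625
20 log₁₀(0.625) ≈ -4.08 dB

-4.1 dB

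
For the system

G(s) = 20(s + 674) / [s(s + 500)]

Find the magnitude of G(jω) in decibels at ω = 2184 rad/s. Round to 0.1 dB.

-40.6 dB

At s = jω = j2184:
zero (s+674): 674 + j2184 → |·| = √(674²+2184²) = √5224132 ≈ 2285.6, ∠ = arctan(2184/674) ≈ 72.85°
pole (s+500): 500 + j2184 → |·| = √(500²+2184²) = √5019856 ≈ 2240.5, ∠ = arctan(2184/500) ≈ 77.11°
pole at origin: |s| = 2184, ∠ = 90.00° (in denominator)
|G| = 20 · 2285.6 / 4.8933e+06 ≈ 0.0093418
Gain = 20 log₁₀(0.0093418) ≈ -40.59 dB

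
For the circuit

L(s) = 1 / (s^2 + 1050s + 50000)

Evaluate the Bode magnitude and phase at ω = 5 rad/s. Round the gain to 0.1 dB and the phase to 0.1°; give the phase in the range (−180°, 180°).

-94.0 dB, -6.0°

Substitute s = j5:
Numerator: 1 = 1 + j0
Denominator: (j5)^2 + 1050(j5) + 50000 = 49975 + j5250
|N| = √(1² + 0²) ≈ 1, ∠N ≈ 0.00°
|D| = √(49975² + 5250²) ≈ 50250, ∠D ≈ 6.00°
|L| = 1 / 50250 ≈ 1.99e-05
Gain = 20 log₁₀(1.99e-05) ≈ -94.02 dB
∠L = 0.00° − 6.00° = -6.00°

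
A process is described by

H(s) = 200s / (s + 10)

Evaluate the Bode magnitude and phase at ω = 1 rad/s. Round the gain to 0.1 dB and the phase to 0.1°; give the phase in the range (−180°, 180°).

At s = jω = j1:
zero at origin: s = j1 → |·| = 1, ∠ = 90.00°
pole (s+10): 10 + j1 → |·| = √(10²+1²) = √101 ≈ 10.05, ∠ = arctan(1/10) ≈ 5.71°
|H| = 200 · 1 / 10.05 ≈ 19.9
Gain = 20 log₁₀(19.9) ≈ 25.98 dB
∠H = 90.00° − 5.71° = 84.29°

26.0 dB, 84.3°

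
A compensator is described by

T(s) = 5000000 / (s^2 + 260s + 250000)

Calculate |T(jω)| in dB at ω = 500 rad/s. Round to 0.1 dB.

At s = jω = j500:
quadratic: (j500)² + 260·j500 + 250000 = 0 + j130000 → |·| ≈ 1.3e+05, ∠ ≈ 90.00°
|T| = 5000000 / 1.3e+05 ≈ 38.462
Gain = 20 log₁₀(38.462) ≈ 31.70 dB

31.7 dB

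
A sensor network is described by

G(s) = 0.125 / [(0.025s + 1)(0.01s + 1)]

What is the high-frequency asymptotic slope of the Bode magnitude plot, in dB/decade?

-40 dB/decade

Each pole contributes −20 dB/decade at high frequency; each zero contributes +20 dB/decade.
Net: 0 zero(s) − 2 pole(s) → -40 dB/decade.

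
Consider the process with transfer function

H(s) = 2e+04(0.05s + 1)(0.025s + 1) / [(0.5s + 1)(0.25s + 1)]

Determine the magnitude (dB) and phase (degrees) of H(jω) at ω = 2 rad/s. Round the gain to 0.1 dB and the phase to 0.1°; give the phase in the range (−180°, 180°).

At ω = 2 rad/s:
zero (1 + j2·0.05) = 1 + j0.1 → |·| ≈ 1.005, ∠ ≈ 5.71°
zero (1 + j2·0.025) = 1 + j0.05 → |·| ≈ 1.0012, ∠ ≈ 2.86°
pole (1 + j2·0.5) = 1 + j1 → |·| ≈ 1.4142, ∠ ≈ 45.00°
pole (1 + j2·0.25) = 1 + j0.5 → |·| ≈ 1.118, ∠ ≈ 26.57°
|H| = 2e+04 · 1.005 · 1.0012 / (1.4142 · 1.118) ≈ 12728
Gain = 20 log₁₀(12728) ≈ 82.10 dB
∠H = (5.71° + 2.86°) − (45.00° + 26.57°) = -63.00°

82.1 dB, -63.0°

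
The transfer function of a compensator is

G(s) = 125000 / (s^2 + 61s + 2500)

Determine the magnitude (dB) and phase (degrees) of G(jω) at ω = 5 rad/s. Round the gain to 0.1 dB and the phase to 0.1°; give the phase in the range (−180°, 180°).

34.0 dB, -7.0°

At s = jω = j5:
quadratic: (j5)² + 61·j5 + 2500 = 2475 + j305 → |·| ≈ 2493.7, ∠ ≈ 7.03°
|G| = 125000 / 2493.7 ≈ 50.126
Gain = 20 log₁₀(50.126) ≈ 34.00 dB
∠G = 0.00° − 7.03° = -7.03°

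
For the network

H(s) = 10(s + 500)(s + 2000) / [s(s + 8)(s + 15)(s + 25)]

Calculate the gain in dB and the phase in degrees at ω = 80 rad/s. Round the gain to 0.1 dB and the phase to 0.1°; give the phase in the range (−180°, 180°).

-12.7 dB, 45.1°

At s = jω = j80:
zero (s+500): 500 + j80 → |·| = √(500²+80²) = √256400 ≈ 506.36, ∠ = arctan(80/500) ≈ 9.09°
zero (s+2000): 2000 + j80 → |·| = √(2000²+80²) = √4006400 ≈ 2001.6, ∠ = arctan(80/2000) ≈ 2.29°
pole (s+8): 8 + j80 → |·| = √(8²+80²) = √6464 ≈ 80.399, ∠ = arctan(80/8) ≈ 84.29°
pole (s+15): 15 + j80 → |·| = √(15²+80²) = √6625 ≈ 81.394, ∠ = arctan(80/15) ≈ 79.38°
pole (s+25): 25 + j80 → |·| = √(25²+80²) = √7025 ≈ 83.815, ∠ = arctan(80/25) ≈ 72.65°
pole at origin: |s| = 80, ∠ = 90.00° (in denominator)
|H| = 10 · 1.0135e+06 / 4.3879e+07 ≈ 0.23098
Gain = 20 log₁₀(0.23098) ≈ -12.73 dB
∠H = 11.38° − 326.32° = -314.94° ≡ 45.06° (principal value)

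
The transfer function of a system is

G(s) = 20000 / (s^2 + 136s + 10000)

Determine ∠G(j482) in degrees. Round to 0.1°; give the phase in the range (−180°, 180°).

At s = jω = j482:
quadratic: (j482)² + 136·j482 + 10000 = -222324 + j65552 → |·| ≈ 2.3179e+05, ∠ ≈ 163.57°
∠G = 0.00° − 163.57° = -163.57°

-163.6°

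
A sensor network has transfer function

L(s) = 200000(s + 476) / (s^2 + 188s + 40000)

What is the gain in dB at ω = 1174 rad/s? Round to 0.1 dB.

At s = jω = j1174:
zero (s+476): 476 + j1174 → |·| = √(476²+1174²) = √1604852 ≈ 1266.8, ∠ = arctan(1174/476) ≈ 67.93°
quadratic: (j1174)² + 188·j1174 + 40000 = -1338276 + j220712 → |·| ≈ 1.3564e+06, ∠ ≈ 170.63°
|L| = 200000 · 1266.8 / 1.3564e+06 ≈ 186.79
Gain = 20 log₁₀(186.79) ≈ 45.43 dB

45.4 dB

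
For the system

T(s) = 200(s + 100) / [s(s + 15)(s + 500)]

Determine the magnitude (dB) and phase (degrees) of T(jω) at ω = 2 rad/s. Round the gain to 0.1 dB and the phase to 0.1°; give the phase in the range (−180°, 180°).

2.4 dB, -96.7°

At s = jω = j2:
zero (s+100): 100 + j2 → |·| = √(100²+2²) = √10004 ≈ 100.02, ∠ = arctan(2/100) ≈ 1.15°
pole (s+15): 15 + j2 → |·| = √(15²+2²) = √229 ≈ 15.133, ∠ = arctan(2/15) ≈ 7.59°
pole (s+500): 500 + j2 → |·| = √(500²+2²) = √250004 ≈ 500, ∠ = arctan(2/500) ≈ 0.23°
pole at origin: |s| = 2, ∠ = 90.00° (in denominator)
|T| = 200 · 100.02 / 15133 ≈ 1.3219
Gain = 20 log₁₀(1.3219) ≈ 2.42 dB
∠T = 1.15° − 97.82° = -96.67°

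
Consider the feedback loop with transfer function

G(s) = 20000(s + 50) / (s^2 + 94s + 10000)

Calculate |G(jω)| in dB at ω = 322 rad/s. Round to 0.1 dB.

36.4 dB

At s = jω = j322:
zero (s+50): 50 + j322 → |·| = √(50²+322²) = √106184 ≈ 325.86, ∠ = arctan(322/50) ≈ 81.17°
quadratic: (j322)² + 94·j322 + 10000 = -93684 + j30268 → |·| ≈ 98452, ∠ ≈ 162.10°
|G| = 20000 · 325.86 / 98452 ≈ 66.197
Gain = 20 log₁₀(66.197) ≈ 36.42 dB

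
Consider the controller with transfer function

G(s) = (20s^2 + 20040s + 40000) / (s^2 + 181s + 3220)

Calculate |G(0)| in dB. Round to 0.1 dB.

21.9 dB

G(0) = 40000 / 3220 ≈ 12.422
20 log₁₀(12.422) ≈ 21.88 dB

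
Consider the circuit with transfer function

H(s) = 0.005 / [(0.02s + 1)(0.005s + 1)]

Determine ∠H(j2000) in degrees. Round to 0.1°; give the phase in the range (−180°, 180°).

At ω = 2000 rad/s:
pole (1 + j2000·0.02) = 1 + j40 → |·| ≈ 40.012, ∠ ≈ 88.57°
pole (1 + j2000·0.005) = 1 + j10 → |·| ≈ 10.05, ∠ ≈ 84.29°
∠H = (0°) − (88.57° + 84.29°) = -172.86°

-172.9°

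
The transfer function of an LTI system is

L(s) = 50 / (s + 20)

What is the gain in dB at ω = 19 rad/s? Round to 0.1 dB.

Substitute s = j19:
Numerator: 50 = 50 + j0
Denominator: (j19) + 20 = 20 + j19
|N| = √(50² + 0²) ≈ 50, ∠N ≈ 0.00°
|D| = √(20² + 19²) ≈ 27.586, ∠D ≈ 43.53°
|L| = 50 / 27.586 ≈ 1.8125
Gain = 20 log₁₀(1.8125) ≈ 5.17 dB

5.2 dB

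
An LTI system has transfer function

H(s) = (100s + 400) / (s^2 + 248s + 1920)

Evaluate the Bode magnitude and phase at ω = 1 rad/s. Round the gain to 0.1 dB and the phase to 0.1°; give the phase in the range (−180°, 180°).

Substitute s = j1:
Numerator: 100(j1) + 400 = 400 + j100
Denominator: (j1)^2 + 248(j1) + 1920 = 1919 + j248
|N| = √(400² + 100²) ≈ 412.31, ∠N ≈ 14.04°
|D| = √(1919² + 248²) ≈ 1935, ∠D ≈ 7.36°
|H| = 412.31 / 1935 ≈ 0.21308
Gain = 20 log₁₀(0.21308) ≈ -13.43 dB
∠H = 14.04° − 7.36° = 6.68°

-13.4 dB, 6.7°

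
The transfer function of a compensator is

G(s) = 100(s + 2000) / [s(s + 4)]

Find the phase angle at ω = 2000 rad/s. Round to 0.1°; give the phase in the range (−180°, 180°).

At s = jω = j2000:
zero (s+2000): 2000 + j2000 → |·| = √(2000²+2000²) = √8000000 ≈ 2828.4, ∠ = arctan(2000/2000) ≈ 45.00°
pole (s+4): 4 + j2000 → |·| = √(4²+2000²) = √4000016 ≈ 2000, ∠ = arctan(2000/4) ≈ 89.89°
pole at origin: |s| = 2000, ∠ = 90.00° (in denominator)
∠G = 45.00° − 179.89° = -134.89°

-134.9°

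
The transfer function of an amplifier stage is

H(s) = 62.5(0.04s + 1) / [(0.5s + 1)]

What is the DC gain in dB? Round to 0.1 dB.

35.9 dB

H(0) = 62.5 · 1 / 1 = 62.5
20 log₁₀(62.5) ≈ 35.92 dB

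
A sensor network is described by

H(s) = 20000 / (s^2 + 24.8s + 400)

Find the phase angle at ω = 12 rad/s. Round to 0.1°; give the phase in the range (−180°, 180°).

At s = jω = j12:
quadratic: (j12)² + 24.8·j12 + 400 = 256 + j297.6 → |·| ≈ 392.56, ∠ ≈ 49.30°
∠H = 0.00° − 49.30° = -49.30°

-49.3°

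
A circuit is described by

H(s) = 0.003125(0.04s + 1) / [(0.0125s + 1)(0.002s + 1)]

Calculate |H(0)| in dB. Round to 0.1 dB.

H(0) = 0.003125 · 1 / 1 = 0.003125
20 log₁₀(0.003125) ≈ -50.10 dB

-50.1 dB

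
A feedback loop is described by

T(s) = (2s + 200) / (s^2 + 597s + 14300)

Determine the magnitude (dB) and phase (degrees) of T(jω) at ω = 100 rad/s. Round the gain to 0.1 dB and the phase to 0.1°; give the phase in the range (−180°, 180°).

-46.5 dB, -40.9°

Substitute s = j100:
Numerator: 2(j100) + 200 = 200 + j200
Denominator: (j100)^2 + 597(j100) + 14300 = 4300 + j59700
|N| = √(200² + 200²) ≈ 282.84, ∠N ≈ 45.00°
|D| = √(4300² + 59700²) ≈ 59855, ∠D ≈ 85.88°
|T| = 282.84 / 59855 ≈ 0.0047254
Gain = 20 log₁₀(0.0047254) ≈ -46.51 dB
∠T = 45.00° − 85.88° = -40.88°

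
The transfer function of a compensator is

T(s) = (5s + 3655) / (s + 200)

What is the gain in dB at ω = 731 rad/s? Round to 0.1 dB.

16.7 dB

Substitute s = j731:
Numerator: 5(j731) + 3655 = 3655 + j3655
Denominator: (j731) + 200 = 200 + j731
|N| = √(3655² + 3655²) ≈ 5169, ∠N ≈ 45.00°
|D| = √(200² + 731²) ≈ 757.87, ∠D ≈ 74.70°
|T| = 5169 / 757.87 ≈ 6.8204
Gain = 20 log₁₀(6.8204) ≈ 16.68 dB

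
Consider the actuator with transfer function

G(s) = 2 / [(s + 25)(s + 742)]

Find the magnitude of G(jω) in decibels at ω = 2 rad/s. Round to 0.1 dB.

At s = jω = j2:
pole (s+25): 25 + j2 → |·| = √(25²+2²) = √629 ≈ 25.08, ∠ = arctan(2/25) ≈ 4.57°
pole (s+742): 742 + j2 → |·| = √(742²+2²) = √550568 ≈ 742, ∠ = arctan(2/742) ≈ 0.15°
|G| = 2 / 18609 ≈ 0.00010747
Gain = 20 log₁₀(0.00010747) ≈ -79.37 dB

-79.4 dB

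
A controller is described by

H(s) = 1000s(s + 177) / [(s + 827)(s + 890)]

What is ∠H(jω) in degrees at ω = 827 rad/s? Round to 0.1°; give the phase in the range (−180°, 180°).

At s = jω = j827:
zero (s+177): 177 + j827 → |·| = √(177²+827²) = √715258 ≈ 845.73, ∠ = arctan(827/177) ≈ 77.92°
zero at origin: s = j827 → |·| = 827, ∠ = 90.00°
pole (s+827): 827 + j827 → |·| = √(827²+827²) = √1367858 ≈ 1169.6, ∠ = arctan(827/827) ≈ 45.00°
pole (s+890): 890 + j827 → |·| = √(890²+827²) = √1476029 ≈ 1214.9, ∠ = arctan(827/890) ≈ 42.90°
∠H = 167.92° − 87.90° = 80.02°

80.0°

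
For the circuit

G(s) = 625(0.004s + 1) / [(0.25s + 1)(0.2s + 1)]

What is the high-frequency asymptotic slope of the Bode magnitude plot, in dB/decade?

-20 dB/decade

Each pole contributes −20 dB/decade at high frequency; each zero contributes +20 dB/decade.
Net: 1 zero(s) − 2 pole(s) → -20 dB/decade.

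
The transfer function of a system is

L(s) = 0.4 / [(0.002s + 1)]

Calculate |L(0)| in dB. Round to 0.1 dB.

L(0) = 0.4 · 1 / 1 = 0.4
20 log₁₀(0.4) ≈ -7.96 dB

-8.0 dB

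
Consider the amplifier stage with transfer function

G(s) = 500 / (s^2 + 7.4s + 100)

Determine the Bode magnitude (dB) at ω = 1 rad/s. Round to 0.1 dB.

At s = jω = j1:
quadratic: (j1)² + 7.4·j1 + 100 = 99 + j7.4 → |·| ≈ 99.276, ∠ ≈ 4.27°
|G| = 500 / 99.276 ≈ 5.0365
Gain = 20 log₁₀(5.0365) ≈ 14.04 dB

14.0 dB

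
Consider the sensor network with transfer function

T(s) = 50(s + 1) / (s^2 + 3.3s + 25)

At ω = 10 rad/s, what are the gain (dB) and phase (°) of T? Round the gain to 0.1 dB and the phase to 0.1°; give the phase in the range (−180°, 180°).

15.8 dB, -72.0°

At s = jω = j10:
zero (s+1): 1 + j10 → |·| = √(1²+10²) = √101 ≈ 10.05, ∠ = arctan(10/1) ≈ 84.29°
quadratic: (j10)² + 3.3·j10 + 25 = -75 + j33 → |·| ≈ 81.939, ∠ ≈ 156.25°
|T| = 50 · 10.05 / 81.939 ≈ 6.1326
Gain = 20 log₁₀(6.1326) ≈ 15.75 dB
∠T = 84.29° − 156.25° = -71.96°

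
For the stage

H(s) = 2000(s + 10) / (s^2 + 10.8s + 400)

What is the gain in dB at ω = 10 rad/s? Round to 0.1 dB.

39.0 dB

At s = jω = j10:
zero (s+10): 10 + j10 → |·| = √(10²+10²) = √200 ≈ 14.142, ∠ = arctan(10/10) ≈ 45.00°
quadratic: (j10)² + 10.8·j10 + 400 = 300 + j108 → |·| ≈ 318.85, ∠ ≈ 19.80°
|H| = 2000 · 14.142 / 318.85 ≈ 88.706
Gain = 20 log₁₀(88.706) ≈ 38.96 dB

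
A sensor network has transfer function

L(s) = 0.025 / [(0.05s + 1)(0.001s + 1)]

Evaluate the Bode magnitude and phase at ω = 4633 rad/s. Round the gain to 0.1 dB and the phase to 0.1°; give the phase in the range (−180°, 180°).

At ω = 4633 rad/s:
pole (1 + j4633·0.05) = 1 + j231.65 → |·| ≈ 231.65, ∠ ≈ 89.75°
pole (1 + j4633·0.001) = 1 + j4.633 → |·| ≈ 4.7397, ∠ ≈ 77.82°
|L| = 0.025 · 1 / (231.65 · 4.7397) ≈ 2.277e-05
Gain = 20 log₁₀(2.277e-05) ≈ -92.85 dB
∠L = (0°) − (89.75° + 77.82°) = -167.57°

-92.9 dB, -167.6°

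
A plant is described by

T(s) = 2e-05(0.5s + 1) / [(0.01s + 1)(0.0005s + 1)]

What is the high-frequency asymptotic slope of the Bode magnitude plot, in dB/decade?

-20 dB/decade

Each pole contributes −20 dB/decade at high frequency; each zero contributes +20 dB/decade.
Net: 1 zero(s) − 2 pole(s) → -20 dB/decade.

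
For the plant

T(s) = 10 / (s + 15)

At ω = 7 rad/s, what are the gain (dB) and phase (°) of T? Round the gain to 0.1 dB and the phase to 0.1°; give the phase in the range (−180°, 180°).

-4.4 dB, -25.0°

At s = jω = j7:
pole (s+15): 15 + j7 → |·| = √(15²+7²) = √274 ≈ 16.553, ∠ = arctan(7/15) ≈ 25.02°
|T| = 10 / 16.553 ≈ 0.60412
Gain = 20 log₁₀(0.60412) ≈ -4.38 dB
∠T = 0.00° − 25.02° = -25.02°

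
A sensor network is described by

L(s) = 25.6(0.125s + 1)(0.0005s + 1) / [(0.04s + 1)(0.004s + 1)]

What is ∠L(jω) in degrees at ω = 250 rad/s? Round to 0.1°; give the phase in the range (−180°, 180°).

At ω = 250 rad/s:
zero (1 + j250·0.125) = 1 + j31.25 → |·| ≈ 31.266, ∠ ≈ 88.17°
zero (1 + j250·0.0005) = 1 + j0.125 → |·| ≈ 1.0078, ∠ ≈ 7.13°
pole (1 + j250·0.04) = 1 + j10 → |·| ≈ 10.05, ∠ ≈ 84.29°
pole (1 + j250·0.004) = 1 + j1 → |·| ≈ 1.4142, ∠ ≈ 45.00°
∠L = (88.17° + 7.13°) − (84.29° + 45.00°) = -33.99°

-34.0°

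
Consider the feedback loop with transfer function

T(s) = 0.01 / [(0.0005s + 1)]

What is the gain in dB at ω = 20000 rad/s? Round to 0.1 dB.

At ω = 20000 rad/s:
pole (1 + j20000·0.0005) = 1 + j10 → |·| ≈ 10.05, ∠ ≈ 84.29°
|T| = 0.01 · 1 / (10.05) ≈ 0.00099502
Gain = 20 log₁₀(0.00099502) ≈ -60.04 dB

-60.0 dB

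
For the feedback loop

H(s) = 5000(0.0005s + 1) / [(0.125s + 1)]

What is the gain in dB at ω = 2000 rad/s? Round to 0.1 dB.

29.0 dB

At ω = 2000 rad/s:
zero (1 + j2000·0.0005) = 1 + j1 → |·| ≈ 1.4142, ∠ ≈ 45.00°
pole (1 + j2000·0.125) = 1 + j250 → |·| ≈ 250, ∠ ≈ 89.77°
|H| = 5000 · 1.4142 / (250) ≈ 28.284
Gain = 20 log₁₀(28.284) ≈ 29.03 dB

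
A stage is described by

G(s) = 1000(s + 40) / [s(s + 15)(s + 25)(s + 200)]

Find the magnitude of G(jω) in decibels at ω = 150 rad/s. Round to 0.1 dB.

-74.9 dB

At s = jω = j150:
zero (s+40): 40 + j150 → |·| = √(40²+150²) = √24100 ≈ 155.24, ∠ = arctan(150/40) ≈ 75.07°
pole (s+15): 15 + j150 → |·| = √(15²+150²) = √22725 ≈ 150.75, ∠ = arctan(150/15) ≈ 84.29°
pole (s+25): 25 + j150 → |·| = √(25²+150²) = √23125 ≈ 152.07, ∠ = arctan(150/25) ≈ 80.54°
pole (s+200): 200 + j150 → |·| = √(200²+150²) = √62500 ≈ 250, ∠ = arctan(150/200) ≈ 36.87°
pole at origin: |s| = 150, ∠ = 90.00° (in denominator)
|G| = 1000 · 155.24 / 8.5967e+08 ≈ 0.00018058
Gain = 20 log₁₀(0.00018058) ≈ -74.87 dB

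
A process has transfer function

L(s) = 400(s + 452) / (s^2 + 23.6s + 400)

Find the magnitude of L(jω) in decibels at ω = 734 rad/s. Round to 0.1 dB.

At s = jω = j734:
zero (s+452): 452 + j734 → |·| = √(452²+734²) = √743060 ≈ 862.01, ∠ = arctan(734/452) ≈ 58.38°
quadratic: (j734)² + 23.6·j734 + 400 = -538356 + j17322.4 → |·| ≈ 5.3863e+05, ∠ ≈ 178.16°
|L| = 400 · 862.01 / 5.3863e+05 ≈ 0.64015
Gain = 20 log₁₀(0.64015) ≈ -3.87 dB

-3.9 dB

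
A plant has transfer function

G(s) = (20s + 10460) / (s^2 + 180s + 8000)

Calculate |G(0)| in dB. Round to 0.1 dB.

2.3 dB

G(0) = 10460 / 8000 = 1.3075
20 log₁₀(1.3075) ≈ 2.33 dB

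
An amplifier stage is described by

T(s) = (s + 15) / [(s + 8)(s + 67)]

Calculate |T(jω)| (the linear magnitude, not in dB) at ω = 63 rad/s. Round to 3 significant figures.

At s = jω = j63:
zero (s+15): 15 + j63 → |·| = √(15²+63²) = √4194 ≈ 64.761, ∠ = arctan(63/15) ≈ 76.61°
pole (s+8): 8 + j63 → |·| = √(8²+63²) = √4033 ≈ 63.506, ∠ = arctan(63/8) ≈ 82.76°
pole (s+67): 67 + j63 → |·| = √(67²+63²) = √8458 ≈ 91.967, ∠ = arctan(63/67) ≈ 43.24°
|T| = 1 · 64.761 / 5840.5 ≈ 0.011088

0.0111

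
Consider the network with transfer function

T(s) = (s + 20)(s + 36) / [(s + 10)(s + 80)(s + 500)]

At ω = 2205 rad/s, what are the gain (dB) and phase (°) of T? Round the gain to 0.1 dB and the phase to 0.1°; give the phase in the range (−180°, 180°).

-67.1 dB, -76.3°

At s = jω = j2205:
zero (s+20): 20 + j2205 → |·| = √(20²+2205²) = √4862425 ≈ 2205.1, ∠ = arctan(2205/20) ≈ 89.48°
zero (s+36): 36 + j2205 → |·| = √(36²+2205²) = √4863321 ≈ 2205.3, ∠ = arctan(2205/36) ≈ 89.06°
pole (s+10): 10 + j2205 → |·| = √(10²+2205²) = √4862125 ≈ 2205, ∠ = arctan(2205/10) ≈ 89.74°
pole (s+80): 80 + j2205 → |·| = √(80²+2205²) = √4868425 ≈ 2206.5, ∠ = arctan(2205/80) ≈ 87.92°
pole (s+500): 500 + j2205 → |·| = √(500²+2205²) = √5112025 ≈ 2261, ∠ = arctan(2205/500) ≈ 77.22°
|T| = 1 · 4.8629e+06 / 1.1001e+10 ≈ 0.00044204
Gain = 20 log₁₀(0.00044204) ≈ -67.09 dB
∠T = 178.54° − 254.88° = -76.34°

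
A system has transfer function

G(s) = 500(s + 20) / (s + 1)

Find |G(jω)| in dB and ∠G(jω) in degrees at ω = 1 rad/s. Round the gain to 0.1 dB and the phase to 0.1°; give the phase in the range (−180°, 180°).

At s = jω = j1:
zero (s+20): 20 + j1 → |·| = √(20²+1²) = √401 ≈ 20.025, ∠ = arctan(1/20) ≈ 2.86°
pole (s+1): 1 + j1 → |·| = √(1²+1²) = √2 ≈ 1.4142, ∠ = arctan(1/1) ≈ 45.00°
|G| = 500 · 20.025 / 1.4142 ≈ 7080
Gain = 20 log₁₀(7080) ≈ 77.00 dB
∠G = 2.86° − 45.00° = -42.14°

77.0 dB, -42.1°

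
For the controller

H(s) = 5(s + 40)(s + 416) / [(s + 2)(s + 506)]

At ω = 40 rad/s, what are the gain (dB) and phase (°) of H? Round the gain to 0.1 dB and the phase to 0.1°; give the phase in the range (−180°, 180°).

15.3 dB, -41.2°

At s = jω = j40:
zero (s+40): 40 + j40 → |·| = √(40²+40²) = √3200 ≈ 56.569, ∠ = arctan(40/40) ≈ 45.00°
zero (s+416): 416 + j40 → |·| = √(416²+40²) = √174656 ≈ 417.92, ∠ = arctan(40/416) ≈ 5.49°
pole (s+2): 2 + j40 → |·| = √(2²+40²) = √1604 ≈ 40.05, ∠ = arctan(40/2) ≈ 87.14°
pole (s+506): 506 + j40 → |·| = √(506²+40²) = √257636 ≈ 507.58, ∠ = arctan(40/506) ≈ 4.52°
|H| = 5 · 23641 / 20329 ≈ 5.8146
Gain = 20 log₁₀(5.8146) ≈ 15.29 dB
∠H = 50.49° − 91.66° = -41.17°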